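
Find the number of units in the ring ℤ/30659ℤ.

First factor: 30659 = 23 × 31 × 43.
φ(30659) = 30659 · (1 − 1/23) · (1 − 1/31) · (1 − 1/43)
       = 30659 · 27720/30659 = 27720.

27720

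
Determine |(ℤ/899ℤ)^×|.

Prime factorization: 899 = 29 * 31.
φ(29) = 29 − 1 = 28.
φ(31) = 31 − 1 = 30.
Since φ is multiplicative, φ(899) = 28 · 30 = 840.

840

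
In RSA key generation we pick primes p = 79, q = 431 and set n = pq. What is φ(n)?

33540

For distinct primes, φ(pq) = (p−1)(q−1) = 78 × 430 = 33540.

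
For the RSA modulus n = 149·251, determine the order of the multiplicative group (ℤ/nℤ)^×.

37000

φ(pq) = (p−1)(q−1) = 148 · 250 = 37000.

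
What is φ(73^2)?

5256

φ(73^2) = 73^2 − 73^1 = 5329 − 73 = 5256.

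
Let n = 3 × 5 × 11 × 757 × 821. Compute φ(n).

49593600

φ(102547005) = 102547005 · (1 − 1/3) · (1 − 1/5) · (1 − 1/11) · (1 − 1/757) · (1 − 1/821)
       = 102547005 · 49593600/102547005 = 49593600.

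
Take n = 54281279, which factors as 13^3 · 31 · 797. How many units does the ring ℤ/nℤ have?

φ(54281279) = 54281279 · (1 − 1/13) · (1 − 1/31) · (1 − 1/797)
       = 54281279 · 286560/321191 = 48428640.

48428640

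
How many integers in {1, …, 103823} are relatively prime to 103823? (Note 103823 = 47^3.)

101614

φ(47^3) = 47^3 − 47^2 = 103823 − 2209 = 101614.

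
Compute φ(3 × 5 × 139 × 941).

1037760

φ(3) = 3 − 1 = 2.
φ(5) = 5 − 1 = 4.
φ(139) = 139 − 1 = 138.
φ(941) = 941 − 1 = 940.
Since φ is multiplicative, φ(1961985) = 2 · 4 · 138 · 940 = 1037760.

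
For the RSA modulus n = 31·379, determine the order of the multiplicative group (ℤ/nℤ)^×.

11340

φ(11749) = 11749 · (1 − 1/31) · (1 − 1/379)
       = 11749 · 11340/11749 = 11340.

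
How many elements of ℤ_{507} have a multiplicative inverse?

312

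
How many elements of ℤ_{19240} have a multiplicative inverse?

6912

Prime factorization: 19240 = 2^3 · 5 · 13 · 37.
φ(19240) = 19240 · (1 − 1/2) · (1 − 1/5) · (1 − 1/13) · (1 − 1/37)
       = 19240 · 1728/4810 = 6912.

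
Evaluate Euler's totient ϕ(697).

Prime factorization: 697 = 17 · 41.
φ(17) = 17 − 1 = 16.
φ(41) = 41 − 1 = 40.
Since φ is multiplicative, φ(697) = 16 · 40 = 640.

640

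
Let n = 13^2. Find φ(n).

156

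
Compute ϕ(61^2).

φ(3721) = 3721 · (1 − 1/61)
       = 3721 · 60/61 = 3660.

3660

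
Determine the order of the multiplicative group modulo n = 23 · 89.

1936

φ(2047) = 2047 · (1 − 1/23) · (1 − 1/89)
       = 2047 · 1936/2047 = 1936.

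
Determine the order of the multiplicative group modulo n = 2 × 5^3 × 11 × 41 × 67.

2640000

φ(7554250) = 7554250 · (1 − 1/2) · (1 − 1/5) · (1 − 1/11) · (1 − 1/41) · (1 − 1/67)
       = 7554250 · 105600/302170 = 2640000.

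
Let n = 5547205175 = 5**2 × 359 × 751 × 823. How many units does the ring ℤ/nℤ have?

φ(5547205175) = 5547205175 · (1 − 1/5) · (1 − 1/359) · (1 − 1/751) · (1 − 1/823)
       = 5547205175 · 882828000/1109441035 = 4414140000.

4414140000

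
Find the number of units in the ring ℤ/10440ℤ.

Factor 10440: 10440 = 2**3 · 3**2 · 5 · 29.
φ(2^3) = 2^3 − 2^2 = 8 − 4 = 4.
φ(3^2) = 3^2 − 3^1 = 9 − 3 = 6.
φ(5) = 5 − 1 = 4.
φ(29) = 29 − 1 = 28.
Since φ is multiplicative, φ(10440) = 4 · 6 · 4 · 28 = 2688.

2688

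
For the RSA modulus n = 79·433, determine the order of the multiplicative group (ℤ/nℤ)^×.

33696

φ(79) = 79 − 1 = 78.
φ(433) = 433 − 1 = 432.
φ(34207) = 78 × 432 = 33696.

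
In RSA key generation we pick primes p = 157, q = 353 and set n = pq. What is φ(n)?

φ(55421) = 55421 · (1 − 1/157) · (1 − 1/353)
       = 55421 · 54912/55421 = 54912.

54912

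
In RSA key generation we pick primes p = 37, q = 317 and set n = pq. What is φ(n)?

11376

φ(n) = (p − 1)(q − 1) = (37−1)(317−1) = 36·316 = 11376.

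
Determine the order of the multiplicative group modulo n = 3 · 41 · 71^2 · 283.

φ(3) = 3 − 1 = 2.
φ(41) = 41 − 1 = 40.
φ(71^2) = 71^1·(71−1) = 71·70 = 4970.
φ(283) = 283 − 1 = 282.
Since φ is multiplicative, φ(175472169) = 2 · 40 · 4970 · 282 = 112123200.

112123200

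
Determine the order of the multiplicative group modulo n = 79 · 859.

66924

φ(79) = 79 − 1 = 78.
φ(859) = 859 − 1 = 858.
φ(67861) = 78 × 858 = 66924.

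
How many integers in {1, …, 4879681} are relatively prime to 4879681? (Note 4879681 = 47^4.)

4775858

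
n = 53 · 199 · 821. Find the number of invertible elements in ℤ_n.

φ(53) = 53 − 1 = 52.
φ(199) = 199 − 1 = 198.
φ(821) = 821 − 1 = 820.
Multiply: 52 · 198 · 820 = 8442720.

8442720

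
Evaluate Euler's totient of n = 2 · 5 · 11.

40

φ(110) = 110 · (1 − 1/2) · (1 − 1/5) · (1 − 1/11)
       = 110 · 40/110 = 40.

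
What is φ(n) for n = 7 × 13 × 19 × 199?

φ(7) = 7 − 1 = 6.
φ(13) = 13 − 1 = 12.
φ(19) = 19 − 1 = 18.
φ(199) = 199 − 1 = 198.
Since φ is multiplicative, φ(344071) = 6 · 12 · 18 · 198 = 256608.

256608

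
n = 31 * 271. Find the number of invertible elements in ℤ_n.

8100

φ(31) = 31 − 1 = 30.
φ(271) = 271 − 1 = 270.
Since φ is multiplicative, φ(8401) = 30 · 270 = 8100.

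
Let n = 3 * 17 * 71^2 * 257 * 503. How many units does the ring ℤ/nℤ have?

20438548480

φ(3) = 3 − 1 = 2.
φ(17) = 17 − 1 = 16.
φ(71^2) = 71^2 − 71^1 = 5041 − 71 = 4970.
φ(257) = 257 − 1 = 256.
φ(503) = 503 − 1 = 502.
Since φ is multiplicative, φ(33234410661) = 2 · 16 · 4970 · 256 · 502 = 20438548480.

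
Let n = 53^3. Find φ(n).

146068

φ(148877) = 148877 · (1 − 1/53)
       = 148877 · 52/53 = 146068.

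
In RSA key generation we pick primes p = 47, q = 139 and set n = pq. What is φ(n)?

6348

φ(pq) = (p−1)(q−1) = 46 · 138 = 6348.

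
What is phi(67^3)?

φ(300763) = 300763 · (1 − 1/67)
       = 300763 · 66/67 = 296274.

296274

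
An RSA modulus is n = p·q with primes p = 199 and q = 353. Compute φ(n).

69696

For distinct primes, φ(pq) = (p−1)(q−1) = 198 × 352 = 69696.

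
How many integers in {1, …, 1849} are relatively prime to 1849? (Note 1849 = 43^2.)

1806

φ(1849) = 1849 · (1 − 1/43)
       = 1849 · 42/43 = 1806.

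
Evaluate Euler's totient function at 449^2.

201152

φ(449^2) = 449^1·(449−1) = 449·448 = 201152.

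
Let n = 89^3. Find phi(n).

697048

φ(89^3) = 89^3 − 89^2 = 704969 − 7921 = 697048.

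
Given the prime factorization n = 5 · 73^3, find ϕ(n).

1534752

φ(5) = 5 − 1 = 4.
φ(73^3) = 73^2·(73−1) = 5329·72 = 383688.
Multiply: 4 · 383688 = 1534752.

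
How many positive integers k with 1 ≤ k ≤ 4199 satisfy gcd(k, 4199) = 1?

3456

4199 = 13 * 17 * 19.
φ(13) = 13 − 1 = 12.
φ(17) = 17 − 1 = 16.
φ(19) = 19 − 1 = 18.
φ(4199) = 12 × 16 × 18 = 3456.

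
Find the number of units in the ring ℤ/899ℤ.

899 = 29 · 31.
φ(29) = 29 − 1 = 28.
φ(31) = 31 − 1 = 30.
Multiply: 28 · 30 = 840.

840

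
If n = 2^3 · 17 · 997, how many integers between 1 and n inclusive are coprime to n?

63744

φ(2^3) = 2^2·(2−1) = 4·1 = 4.
φ(17) = 17 − 1 = 16.
φ(997) = 997 − 1 = 996.
φ(135592) = 4 × 16 × 996 = 63744.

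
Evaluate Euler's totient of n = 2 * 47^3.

φ(2) = 2 − 1 = 1.
φ(47^3) = 47^2·(47−1) = 2209·46 = 101614.
Since φ is multiplicative, φ(207646) = 1 · 101614 = 101614.

101614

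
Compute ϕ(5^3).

φ(5^3) = 5^2·(5−1) = 25·4 = 100.

100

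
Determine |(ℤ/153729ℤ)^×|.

153729 = 3**2 · 19 · 29 · 31.
φ(153729) = 153729 · (1 − 1/3) · (1 − 1/19) · (1 − 1/29) · (1 − 1/31)
       = 153729 · 30240/51243 = 90720.

90720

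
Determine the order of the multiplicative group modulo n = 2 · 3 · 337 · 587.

393792

φ(2) = 2 − 1 = 1.
φ(3) = 3 − 1 = 2.
φ(337) = 337 − 1 = 336.
φ(587) = 587 − 1 = 586.
Since φ is multiplicative, φ(1186914) = 1 · 2 · 336 · 586 = 393792.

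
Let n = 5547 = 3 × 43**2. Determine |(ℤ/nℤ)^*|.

3612

φ(3) = 3 − 1 = 2.
φ(43^2) = 43^2 − 43^1 = 1849 − 43 = 1806.
Since φ is multiplicative, φ(5547) = 2 · 1806 = 3612.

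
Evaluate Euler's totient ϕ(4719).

4719 = 3 × 11^2 × 13.
φ(3) = 3 − 1 = 2.
φ(11^2) = 11^2 − 11^1 = 121 − 11 = 110.
φ(13) = 13 − 1 = 12.
Since φ is multiplicative, φ(4719) = 2 · 110 · 12 = 2640.

2640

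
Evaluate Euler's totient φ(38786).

16800

First factor: 38786 = 2 · 11 · 41 · 43.
φ(38786) = 38786 · (1 − 1/2) · (1 − 1/11) · (1 − 1/41) · (1 − 1/43)
       = 38786 · 16800/38786 = 16800.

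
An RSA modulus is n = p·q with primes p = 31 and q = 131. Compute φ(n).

3900

φ(pq) = (p−1)(q−1) = 30 · 130 = 3900.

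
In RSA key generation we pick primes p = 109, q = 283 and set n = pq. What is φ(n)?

30456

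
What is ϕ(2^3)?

4

φ(2^3) = 2^2·(2−1) = 4·1 = 4.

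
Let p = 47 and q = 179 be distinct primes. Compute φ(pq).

8188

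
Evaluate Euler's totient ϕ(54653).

First factor: 54653 = 31 · 41 · 43.
φ(31) = 31 − 1 = 30.
φ(41) = 41 − 1 = 40.
φ(43) = 43 − 1 = 42.
φ(54653) = 30 × 40 × 42 = 50400.

50400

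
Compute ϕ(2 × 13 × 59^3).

2422776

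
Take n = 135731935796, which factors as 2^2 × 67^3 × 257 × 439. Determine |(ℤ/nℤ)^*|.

66441222144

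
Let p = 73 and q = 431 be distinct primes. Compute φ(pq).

30960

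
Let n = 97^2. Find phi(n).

φ(9409) = 9409 · (1 − 1/97)
       = 9409 · 96/97 = 9312.

9312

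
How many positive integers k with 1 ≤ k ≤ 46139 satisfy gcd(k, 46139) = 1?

42336

Factor 46139: 46139 = 29 · 37 · 43.
φ(46139) = 46139 · (1 − 1/29) · (1 − 1/37) · (1 − 1/43)
       = 46139 · 42336/46139 = 42336.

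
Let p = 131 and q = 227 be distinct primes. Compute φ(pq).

29380

For distinct primes, φ(pq) = (p−1)(q−1) = 130 × 226 = 29380.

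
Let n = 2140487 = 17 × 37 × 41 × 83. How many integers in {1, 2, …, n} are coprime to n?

φ(2140487) = 2140487 · (1 − 1/17) · (1 − 1/37) · (1 − 1/41) · (1 − 1/83)
       = 2140487 · 1889280/2140487 = 1889280.

1889280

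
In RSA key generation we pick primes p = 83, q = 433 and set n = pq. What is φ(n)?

35424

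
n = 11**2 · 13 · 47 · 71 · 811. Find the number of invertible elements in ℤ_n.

3442824000

φ(4257020911) = 4257020911 · (1 − 1/11) · (1 − 1/13) · (1 − 1/47) · (1 − 1/71) · (1 − 1/811)
       = 4257020911 · 312984000/387001901 = 3442824000.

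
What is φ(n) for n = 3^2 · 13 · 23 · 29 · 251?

11088000

φ(3^2) = 3^1·(3−1) = 3·2 = 6.
φ(13) = 13 − 1 = 12.
φ(23) = 23 − 1 = 22.
φ(29) = 29 − 1 = 28.
φ(251) = 251 − 1 = 250.
φ(19587789) = 6 × 12 × 22 × 28 × 250 = 11088000.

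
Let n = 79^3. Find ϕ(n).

486798

φ(493039) = 493039 · (1 − 1/79)
       = 493039 · 78/79 = 486798.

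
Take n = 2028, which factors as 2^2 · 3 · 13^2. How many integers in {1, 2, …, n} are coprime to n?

φ(2028) = 2028 · (1 − 1/2) · (1 − 1/3) · (1 − 1/13)
       = 2028 · 24/78 = 624.

624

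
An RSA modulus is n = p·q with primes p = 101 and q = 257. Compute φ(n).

φ(101) = 101 − 1 = 100.
φ(257) = 257 − 1 = 256.
Multiply: 100 · 256 = 25600.

25600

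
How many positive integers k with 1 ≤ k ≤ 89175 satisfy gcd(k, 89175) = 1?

44800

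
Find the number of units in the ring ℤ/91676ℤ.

40320

First factor: 91676 = 2^2 × 13 × 41 × 43.
φ(2^2) = 2^2 − 2^1 = 4 − 2 = 2.
φ(13) = 13 − 1 = 12.
φ(41) = 41 − 1 = 40.
φ(43) = 43 − 1 = 42.
Multiply: 2 · 12 · 40 · 42 = 40320.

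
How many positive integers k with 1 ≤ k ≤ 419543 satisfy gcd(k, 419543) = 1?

First factor: 419543 = 17 × 23 × 29 × 37.
φ(17) = 17 − 1 = 16.
φ(23) = 23 − 1 = 22.
φ(29) = 29 − 1 = 28.
φ(37) = 37 − 1 = 36.
Since φ is multiplicative, φ(419543) = 16 · 22 · 28 · 36 = 354816.

354816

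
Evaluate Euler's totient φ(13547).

Factor 13547: 13547 = 19 · 23 · 31.
φ(19) = 19 − 1 = 18.
φ(23) = 23 − 1 = 22.
φ(31) = 31 − 1 = 30.
Since φ is multiplicative, φ(13547) = 18 · 22 · 30 = 11880.

11880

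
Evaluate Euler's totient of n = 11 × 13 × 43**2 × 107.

φ(11) = 11 − 1 = 10.
φ(13) = 13 − 1 = 12.
φ(43^2) = 43^2 − 43^1 = 1849 − 43 = 1806.
φ(107) = 107 − 1 = 106.
Since φ is multiplicative, φ(28291549) = 10 · 12 · 1806 · 106 = 22972320.

22972320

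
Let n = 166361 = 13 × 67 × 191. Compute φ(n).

φ(13) = 13 − 1 = 12.
φ(67) = 67 − 1 = 66.
φ(191) = 191 − 1 = 190.
Since φ is multiplicative, φ(166361) = 12 · 66 · 190 = 150480.

150480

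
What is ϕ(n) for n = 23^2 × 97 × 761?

36917760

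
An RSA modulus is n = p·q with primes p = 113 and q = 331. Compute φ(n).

36960

φ(113) = 113 − 1 = 112.
φ(331) = 331 − 1 = 330.
Multiply: 112 · 330 = 36960.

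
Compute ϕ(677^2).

457652

φ(458329) = 458329 · (1 − 1/677)
       = 458329 · 676/677 = 457652.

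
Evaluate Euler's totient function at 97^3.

φ(97^3) = 97^2·(97−1) = 9409·96 = 903264.

903264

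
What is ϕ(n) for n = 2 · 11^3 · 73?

87120

φ(2) = 2 − 1 = 1.
φ(11^3) = 11^2·(11−1) = 121·10 = 1210.
φ(73) = 73 − 1 = 72.
Since φ is multiplicative, φ(194326) = 1 · 1210 · 72 = 87120.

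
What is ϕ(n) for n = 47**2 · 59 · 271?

33856920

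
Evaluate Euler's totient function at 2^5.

16

φ(32) = 32 · (1 − 1/2)
       = 32 · 1/2 = 16.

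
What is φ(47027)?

Factor 47027: 47027 = 31 · 37 · 41.
φ(31) = 31 − 1 = 30.
φ(37) = 37 − 1 = 36.
φ(41) = 41 − 1 = 40.
Multiply: 30 · 36 · 40 = 43200.

43200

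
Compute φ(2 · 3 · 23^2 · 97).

φ(2) = 2 − 1 = 1.
φ(3) = 3 − 1 = 2.
φ(23^2) = 23^1·(23−1) = 23·22 = 506.
φ(97) = 97 − 1 = 96.
Multiply: 1 · 2 · 506 · 96 = 97152.

97152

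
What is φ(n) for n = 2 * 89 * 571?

φ(2) = 2 − 1 = 1.
φ(89) = 89 − 1 = 88.
φ(571) = 571 − 1 = 570.
Multiply: 1 · 88 · 570 = 50160.

50160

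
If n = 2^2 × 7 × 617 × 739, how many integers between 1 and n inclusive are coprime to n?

5455296

φ(12766964) = 12766964 · (1 − 1/2) · (1 − 1/7) · (1 − 1/617) · (1 − 1/739)
       = 12766964 · 2727648/6383482 = 5455296.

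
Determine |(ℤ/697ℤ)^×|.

640

First factor: 697 = 17 × 41.
φ(697) = 697 · (1 − 1/17) · (1 − 1/41)
       = 697 · 640/697 = 640.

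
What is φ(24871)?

First factor: 24871 = 7 × 11 × 17 × 19.
φ(7) = 7 − 1 = 6.
φ(11) = 11 − 1 = 10.
φ(17) = 17 − 1 = 16.
φ(19) = 19 − 1 = 18.
φ(24871) = 6 × 10 × 16 × 18 = 17280.

17280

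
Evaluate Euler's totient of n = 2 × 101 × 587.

φ(118574) = 118574 · (1 − 1/2) · (1 − 1/101) · (1 − 1/587)
       = 118574 · 58600/118574 = 58600.

58600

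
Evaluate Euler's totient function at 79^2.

φ(6241) = 6241 · (1 − 1/79)
       = 6241 · 78/79 = 6162.

6162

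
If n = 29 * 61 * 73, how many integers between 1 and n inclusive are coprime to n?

120960

φ(129137) = 129137 · (1 − 1/29) · (1 − 1/61) · (1 − 1/73)
       = 129137 · 120960/129137 = 120960.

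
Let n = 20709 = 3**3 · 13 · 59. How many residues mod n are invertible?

12528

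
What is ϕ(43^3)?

φ(79507) = 79507 · (1 − 1/43)
       = 79507 · 42/43 = 77658.

77658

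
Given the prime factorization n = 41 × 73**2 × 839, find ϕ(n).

φ(183312271) = 183312271 · (1 − 1/41) · (1 − 1/73) · (1 − 1/839)
       = 183312271 · 2413440/2511127 = 176181120.

176181120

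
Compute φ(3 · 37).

φ(111) = 111 · (1 − 1/3) · (1 − 1/37)
       = 111 · 72/111 = 72.

72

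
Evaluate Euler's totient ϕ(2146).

1008

Factor 2146: 2146 = 2 · 29 · 37.
φ(2146) = 2146 · (1 − 1/2) · (1 − 1/29) · (1 − 1/37)
       = 2146 · 1008/2146 = 1008.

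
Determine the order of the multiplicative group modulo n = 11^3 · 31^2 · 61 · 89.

φ(11^3) = 11^3 − 11^2 = 1331 − 121 = 1210.
φ(31^2) = 31^2 − 31^1 = 961 − 31 = 930.
φ(61) = 61 − 1 = 60.
φ(89) = 89 − 1 = 88.
φ(6944185039) = 1210 × 930 × 60 × 88 = 5941584000.

5941584000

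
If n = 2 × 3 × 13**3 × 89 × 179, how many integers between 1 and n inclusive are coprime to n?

63533184

φ(210002442) = 210002442 · (1 − 1/2) · (1 − 1/3) · (1 − 1/13) · (1 − 1/89) · (1 − 1/179)
       = 210002442 · 375936/1242618 = 63533184.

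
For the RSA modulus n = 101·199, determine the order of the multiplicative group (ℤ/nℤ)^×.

φ(20099) = 20099 · (1 − 1/101) · (1 − 1/199)
       = 20099 · 19800/20099 = 19800.

19800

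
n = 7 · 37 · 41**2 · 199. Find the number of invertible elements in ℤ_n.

70139520

φ(86640421) = 86640421 · (1 − 1/7) · (1 − 1/37) · (1 − 1/41) · (1 − 1/199)
       = 86640421 · 1710720/2113181 = 70139520.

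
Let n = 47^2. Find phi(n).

φ(2209) = 2209 · (1 − 1/47)
       = 2209 · 46/47 = 2162.

2162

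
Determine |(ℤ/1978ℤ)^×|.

Factor 1978: 1978 = 2 * 23 * 43.
φ(1978) = 1978 · (1 − 1/2) · (1 − 1/23) · (1 − 1/43)
       = 1978 · 924/1978 = 924.

924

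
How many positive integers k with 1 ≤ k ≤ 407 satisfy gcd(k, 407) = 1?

360

Factor 407: 407 = 11 * 37.
φ(11) = 11 − 1 = 10.
φ(37) = 37 − 1 = 36.
Multiply: 10 · 36 = 360.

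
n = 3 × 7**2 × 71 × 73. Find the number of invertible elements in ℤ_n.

423360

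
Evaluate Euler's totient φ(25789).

Factor 25789: 25789 = 17 * 37 * 41.
φ(25789) = 25789 · (1 − 1/17) · (1 − 1/37) · (1 − 1/41)
       = 25789 · 23040/25789 = 23040.

23040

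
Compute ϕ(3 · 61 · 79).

φ(14457) = 14457 · (1 − 1/3) · (1 − 1/61) · (1 − 1/79)
       = 14457 · 9360/14457 = 9360.

9360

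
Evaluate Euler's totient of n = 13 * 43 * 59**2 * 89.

φ(173183231) = 173183231 · (1 − 1/13) · (1 − 1/43) · (1 − 1/59) · (1 − 1/89)
       = 173183231 · 2572416/2935309 = 151772544.

151772544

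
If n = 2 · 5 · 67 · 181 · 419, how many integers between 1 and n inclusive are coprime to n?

φ(2) = 2 − 1 = 1.
φ(5) = 5 − 1 = 4.
φ(67) = 67 − 1 = 66.
φ(181) = 181 − 1 = 180.
φ(419) = 419 − 1 = 418.
Since φ is multiplicative, φ(50812130) = 1 · 4 · 66 · 180 · 418 = 19863360.

19863360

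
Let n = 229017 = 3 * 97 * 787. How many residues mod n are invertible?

φ(229017) = 229017 · (1 − 1/3) · (1 − 1/97) · (1 − 1/787)
       = 229017 · 150912/229017 = 150912.

150912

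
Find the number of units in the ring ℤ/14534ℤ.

First factor: 14534 = 2 × 13^2 × 43.
φ(2) = 2 − 1 = 1.
φ(13^2) = 13^1·(13−1) = 13·12 = 156.
φ(43) = 43 − 1 = 42.
Multiply: 1 · 156 · 42 = 6552.

6552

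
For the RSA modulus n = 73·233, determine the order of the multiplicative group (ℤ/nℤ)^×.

φ(17009) = 17009 · (1 − 1/73) · (1 − 1/233)
       = 17009 · 16704/17009 = 16704.

16704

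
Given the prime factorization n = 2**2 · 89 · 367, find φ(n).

φ(130652) = 130652 · (1 − 1/2) · (1 − 1/89) · (1 − 1/367)
       = 130652 · 32208/65326 = 64416.

64416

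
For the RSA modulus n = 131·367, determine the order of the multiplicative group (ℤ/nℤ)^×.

47580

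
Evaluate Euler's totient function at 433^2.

187056

φ(433^2) = 433^1·(433−1) = 433·432 = 187056.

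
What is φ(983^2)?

965306

φ(966289) = 966289 · (1 − 1/983)
       = 966289 · 982/983 = 965306.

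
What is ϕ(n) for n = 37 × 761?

27360

φ(28157) = 28157 · (1 − 1/37) · (1 − 1/761)
       = 28157 · 27360/28157 = 27360.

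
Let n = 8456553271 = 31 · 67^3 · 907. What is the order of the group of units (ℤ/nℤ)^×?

8052727320

φ(8456553271) = 8456553271 · (1 − 1/31) · (1 − 1/67) · (1 − 1/907)
       = 8456553271 · 1793880/1883839 = 8052727320.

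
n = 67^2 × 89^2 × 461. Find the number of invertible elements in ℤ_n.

15931227840

φ(67^2) = 67^2 − 67^1 = 4489 − 67 = 4422.
φ(89^2) = 89^2 − 89^1 = 7921 − 89 = 7832.
φ(461) = 461 − 1 = 460.
φ(16391947109) = 4422 × 7832 × 460 = 15931227840.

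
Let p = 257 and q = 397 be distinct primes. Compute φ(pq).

101376

φ(n) = (p − 1)(q − 1) = (257−1)(397−1) = 256·396 = 101376.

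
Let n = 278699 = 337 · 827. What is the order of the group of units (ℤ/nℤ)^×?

277536

φ(337) = 337 − 1 = 336.
φ(827) = 827 − 1 = 826.
Since φ is multiplicative, φ(278699) = 336 · 826 = 277536.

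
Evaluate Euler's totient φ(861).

First factor: 861 = 3 * 7 * 41.
φ(3) = 3 − 1 = 2.
φ(7) = 7 − 1 = 6.
φ(41) = 41 − 1 = 40.
Since φ is multiplicative, φ(861) = 2 · 6 · 40 = 480.

480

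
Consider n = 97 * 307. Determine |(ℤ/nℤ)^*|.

29376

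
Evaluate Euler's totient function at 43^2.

φ(43^2) = 43^1·(43−1) = 43·42 = 1806.

1806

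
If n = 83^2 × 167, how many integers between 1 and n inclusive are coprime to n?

1129796

φ(1150463) = 1150463 · (1 − 1/83) · (1 − 1/167)
       = 1150463 · 13612/13861 = 1129796.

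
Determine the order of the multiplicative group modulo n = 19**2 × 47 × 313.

4908384

φ(5310671) = 5310671 · (1 − 1/19) · (1 − 1/47) · (1 − 1/313)
       = 5310671 · 258336/279509 = 4908384.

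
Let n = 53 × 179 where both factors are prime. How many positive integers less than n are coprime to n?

For distinct primes, φ(pq) = (p−1)(q−1) = 52 × 178 = 9256.

9256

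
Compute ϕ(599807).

508032

Prime factorization: 599807 = 13 · 29 · 37 · 43.
φ(599807) = 599807 · (1 − 1/13) · (1 − 1/29) · (1 − 1/37) · (1 − 1/43)
       = 599807 · 508032/599807 = 508032.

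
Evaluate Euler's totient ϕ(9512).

9512 = 2^3 · 29 · 41.
φ(9512) = 9512 · (1 − 1/2) · (1 − 1/29) · (1 − 1/41)
       = 9512 · 1120/2378 = 4480.

4480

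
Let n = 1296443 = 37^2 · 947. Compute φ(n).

1260072

φ(1296443) = 1296443 · (1 − 1/37) · (1 − 1/947)
       = 1296443 · 34056/35039 = 1260072.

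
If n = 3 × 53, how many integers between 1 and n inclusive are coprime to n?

φ(159) = 159 · (1 − 1/3) · (1 − 1/53)
       = 159 · 104/159 = 104.

104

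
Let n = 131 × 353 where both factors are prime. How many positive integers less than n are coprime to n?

45760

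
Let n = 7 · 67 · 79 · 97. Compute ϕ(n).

2965248

φ(3593947) = 3593947 · (1 − 1/7) · (1 − 1/67) · (1 − 1/79) · (1 − 1/97)
       = 3593947 · 2965248/3593947 = 2965248.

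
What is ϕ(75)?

40

Factor 75: 75 = 3 * 5**2.
φ(3) = 3 − 1 = 2.
φ(5^2) = 5^2 − 5^1 = 25 − 5 = 20.
Since φ is multiplicative, φ(75) = 2 · 20 = 40.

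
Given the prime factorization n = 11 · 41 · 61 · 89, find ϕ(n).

φ(11) = 11 − 1 = 10.
φ(41) = 41 − 1 = 40.
φ(61) = 61 − 1 = 60.
φ(89) = 89 − 1 = 88.
Multiply: 10 · 40 · 60 · 88 = 2112000.

2112000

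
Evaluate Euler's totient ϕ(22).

10

Factor 22: 22 = 2 · 11.
φ(2) = 2 − 1 = 1.
φ(11) = 11 − 1 = 10.
Multiply: 1 · 10 = 10.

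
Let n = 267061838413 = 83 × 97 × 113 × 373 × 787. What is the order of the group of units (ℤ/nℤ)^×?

257791500288

φ(267061838413) = 267061838413 · (1 − 1/83) · (1 − 1/97) · (1 − 1/113) · (1 − 1/373) · (1 − 1/787)
       = 267061838413 · 257791500288/267061838413 = 257791500288.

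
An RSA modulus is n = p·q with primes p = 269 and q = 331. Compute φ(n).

φ(n) = (p − 1)(q − 1) = (269−1)(331−1) = 268·330 = 88440.

88440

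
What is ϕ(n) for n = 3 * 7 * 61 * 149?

106560

φ(3) = 3 − 1 = 2.
φ(7) = 7 − 1 = 6.
φ(61) = 61 − 1 = 60.
φ(149) = 149 − 1 = 148.
Multiply: 2 · 6 · 60 · 148 = 106560.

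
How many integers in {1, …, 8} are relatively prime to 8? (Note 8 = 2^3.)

4

φ(2^3) = 2^2·(2−1) = 4·1 = 4.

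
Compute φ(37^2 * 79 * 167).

φ(18061217) = 18061217 · (1 − 1/37) · (1 − 1/79) · (1 − 1/167)
       = 18061217 · 466128/488141 = 17246736.

17246736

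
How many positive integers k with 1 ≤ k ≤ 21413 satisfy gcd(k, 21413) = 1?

16632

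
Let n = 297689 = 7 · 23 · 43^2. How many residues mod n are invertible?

238392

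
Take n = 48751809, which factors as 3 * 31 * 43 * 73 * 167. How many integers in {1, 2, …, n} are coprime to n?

φ(3) = 3 − 1 = 2.
φ(31) = 31 − 1 = 30.
φ(43) = 43 − 1 = 42.
φ(73) = 73 − 1 = 72.
φ(167) = 167 − 1 = 166.
Since φ is multiplicative, φ(48751809) = 2 · 30 · 42 · 72 · 166 = 30119040.

30119040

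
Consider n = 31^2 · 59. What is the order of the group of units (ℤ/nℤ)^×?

53940

φ(31^2) = 31^1·(31−1) = 31·30 = 930.
φ(59) = 59 − 1 = 58.
φ(56699) = 930 × 58 = 53940.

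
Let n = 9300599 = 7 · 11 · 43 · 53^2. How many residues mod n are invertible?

φ(7) = 7 − 1 = 6.
φ(11) = 11 − 1 = 10.
φ(43) = 43 − 1 = 42.
φ(53^2) = 53^1·(53−1) = 53·52 = 2756.
Since φ is multiplicative, φ(9300599) = 6 · 10 · 42 · 2756 = 6945120.

6945120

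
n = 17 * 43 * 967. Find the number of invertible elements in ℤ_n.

φ(706877) = 706877 · (1 − 1/17) · (1 − 1/43) · (1 − 1/967)
       = 706877 · 649152/706877 = 649152.

649152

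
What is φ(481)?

432

Prime factorization: 481 = 13 · 37.
φ(481) = 481 · (1 − 1/13) · (1 − 1/37)
       = 481 · 432/481 = 432.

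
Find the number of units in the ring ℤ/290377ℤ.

241920

Prime factorization: 290377 = 17 * 19 * 29 * 31.
φ(290377) = 290377 · (1 − 1/17) · (1 − 1/19) · (1 − 1/29) · (1 − 1/31)
       = 290377 · 241920/290377 = 241920.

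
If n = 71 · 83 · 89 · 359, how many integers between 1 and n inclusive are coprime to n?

φ(71) = 71 − 1 = 70.
φ(83) = 83 − 1 = 82.
φ(89) = 89 − 1 = 88.
φ(359) = 359 − 1 = 358.
Multiply: 70 · 82 · 88 · 358 = 180832960.

180832960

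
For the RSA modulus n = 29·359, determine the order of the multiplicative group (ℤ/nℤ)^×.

φ(10411) = 10411 · (1 − 1/29) · (1 − 1/359)
       = 10411 · 10024/10411 = 10024.

10024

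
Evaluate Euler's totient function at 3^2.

6

φ(9) = 9 · (1 − 1/3)
       = 9 · 2/3 = 6.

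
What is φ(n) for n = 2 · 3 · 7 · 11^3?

φ(2) = 2 − 1 = 1.
φ(3) = 3 − 1 = 2.
φ(7) = 7 − 1 = 6.
φ(11^3) = 11^2·(11−1) = 121·10 = 1210.
φ(55902) = 1 × 2 × 6 × 1210 = 14520.

14520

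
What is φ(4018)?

First factor: 4018 = 2 * 7^2 * 41.
φ(4018) = 4018 · (1 − 1/2) · (1 − 1/7) · (1 − 1/41)
       = 4018 · 240/574 = 1680.

1680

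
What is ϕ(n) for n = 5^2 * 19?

360

φ(5^2) = 5^1·(5−1) = 5·4 = 20.
φ(19) = 19 − 1 = 18.
Since φ is multiplicative, φ(475) = 20 · 18 = 360.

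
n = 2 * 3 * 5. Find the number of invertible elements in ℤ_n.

φ(2) = 2 − 1 = 1.
φ(3) = 3 − 1 = 2.
φ(5) = 5 − 1 = 4.
Multiply: 1 · 2 · 4 = 8.

8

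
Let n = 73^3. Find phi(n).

φ(389017) = 389017 · (1 − 1/73)
       = 389017 · 72/73 = 383688.

383688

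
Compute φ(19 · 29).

504

φ(551) = 551 · (1 − 1/19) · (1 − 1/29)
       = 551 · 504/551 = 504.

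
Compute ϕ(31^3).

φ(29791) = 29791 · (1 − 1/31)
       = 29791 · 30/31 = 28830.

28830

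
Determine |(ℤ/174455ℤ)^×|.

126720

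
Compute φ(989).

989 = 23 * 43.
φ(23) = 23 − 1 = 22.
φ(43) = 43 − 1 = 42.
φ(989) = 22 × 42 = 924.

924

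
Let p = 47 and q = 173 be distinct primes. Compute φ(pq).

7912

φ(n) = (p − 1)(q − 1) = (47−1)(173−1) = 46·172 = 7912.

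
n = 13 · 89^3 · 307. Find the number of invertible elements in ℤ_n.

φ(2813531279) = 2813531279 · (1 − 1/13) · (1 − 1/89) · (1 − 1/307)
       = 2813531279 · 323136/355199 = 2559560256.

2559560256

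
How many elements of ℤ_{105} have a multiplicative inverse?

48

Factor 105: 105 = 3 × 5 × 7.
φ(3) = 3 − 1 = 2.
φ(5) = 5 − 1 = 4.
φ(7) = 7 − 1 = 6.
Multiply: 2 · 4 · 6 = 48.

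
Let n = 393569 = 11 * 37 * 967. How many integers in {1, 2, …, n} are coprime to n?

φ(393569) = 393569 · (1 − 1/11) · (1 − 1/37) · (1 − 1/967)
       = 393569 · 347760/393569 = 347760.

347760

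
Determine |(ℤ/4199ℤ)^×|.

First factor: 4199 = 13 · 17 · 19.
φ(4199) = 4199 · (1 − 1/13) · (1 − 1/17) · (1 − 1/19)
       = 4199 · 3456/4199 = 3456.

3456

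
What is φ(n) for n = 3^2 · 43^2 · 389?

4204368

φ(6473349) = 6473349 · (1 − 1/3) · (1 − 1/43) · (1 − 1/389)
       = 6473349 · 32592/50181 = 4204368.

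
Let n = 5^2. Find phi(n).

20

φ(25) = 25 · (1 − 1/5)
       = 25 · 4/5 = 20.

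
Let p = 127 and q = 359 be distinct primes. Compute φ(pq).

45108

φ(45593) = 45593 · (1 − 1/127) · (1 − 1/359)
       = 45593 · 45108/45593 = 45108.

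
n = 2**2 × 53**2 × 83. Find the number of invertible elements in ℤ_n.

451984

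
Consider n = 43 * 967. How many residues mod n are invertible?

40572

φ(43) = 43 − 1 = 42.
φ(967) = 967 − 1 = 966.
φ(41581) = 42 × 966 = 40572.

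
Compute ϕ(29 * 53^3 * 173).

703463488

φ(746915909) = 746915909 · (1 − 1/29) · (1 − 1/53) · (1 − 1/173)
       = 746915909 · 250432/265901 = 703463488.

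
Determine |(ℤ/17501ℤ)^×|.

15120

17501 = 11 * 37 * 43.
φ(17501) = 17501 · (1 − 1/11) · (1 − 1/37) · (1 − 1/43)
       = 17501 · 15120/17501 = 15120.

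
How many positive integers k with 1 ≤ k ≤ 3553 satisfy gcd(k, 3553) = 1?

Factor 3553: 3553 = 11 · 17 · 19.
φ(11) = 11 − 1 = 10.
φ(17) = 17 − 1 = 16.
φ(19) = 19 − 1 = 18.
Since φ is multiplicative, φ(3553) = 10 · 16 · 18 = 2880.

2880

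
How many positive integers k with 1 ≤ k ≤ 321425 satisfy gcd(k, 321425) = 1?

Factor 321425: 321425 = 5^2 · 13 · 23 · 43.
φ(321425) = 321425 · (1 − 1/5) · (1 − 1/13) · (1 − 1/23) · (1 − 1/43)
       = 321425 · 44352/64285 = 221760.

221760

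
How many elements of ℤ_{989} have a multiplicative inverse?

924

989 = 23 · 43.
φ(23) = 23 − 1 = 22.
φ(43) = 43 − 1 = 42.
φ(989) = 22 × 42 = 924.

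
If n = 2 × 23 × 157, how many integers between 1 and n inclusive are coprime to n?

3432

φ(7222) = 7222 · (1 − 1/2) · (1 − 1/23) · (1 − 1/157)
       = 7222 · 3432/7222 = 3432.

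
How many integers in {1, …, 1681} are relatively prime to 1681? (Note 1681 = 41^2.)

1640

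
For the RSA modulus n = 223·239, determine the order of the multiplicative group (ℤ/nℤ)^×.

φ(53297) = 53297 · (1 − 1/223) · (1 − 1/239)
       = 53297 · 52836/53297 = 52836.

52836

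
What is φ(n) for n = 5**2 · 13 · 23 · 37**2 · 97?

675164160

φ(992627675) = 992627675 · (1 − 1/5) · (1 − 1/13) · (1 − 1/23) · (1 − 1/37) · (1 − 1/97)
       = 992627675 · 3649536/5365555 = 675164160.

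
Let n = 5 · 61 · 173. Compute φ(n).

φ(5) = 5 − 1 = 4.
φ(61) = 61 − 1 = 60.
φ(173) = 173 − 1 = 172.
Multiply: 4 · 60 · 172 = 41280.

41280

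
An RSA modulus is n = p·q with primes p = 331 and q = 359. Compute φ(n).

118140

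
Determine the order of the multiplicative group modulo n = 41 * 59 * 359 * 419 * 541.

187474003200

φ(41) = 41 − 1 = 40.
φ(59) = 59 − 1 = 58.
φ(359) = 359 − 1 = 358.
φ(419) = 419 − 1 = 418.
φ(541) = 541 − 1 = 540.
φ(196852803859) = 40 × 58 × 358 × 418 × 540 = 187474003200.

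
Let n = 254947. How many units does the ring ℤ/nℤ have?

194040

Prime factorization: 254947 = 7^2 × 11^2 × 43.
φ(254947) = 254947 · (1 − 1/7) · (1 − 1/11) · (1 − 1/43)
       = 254947 · 2520/3311 = 194040.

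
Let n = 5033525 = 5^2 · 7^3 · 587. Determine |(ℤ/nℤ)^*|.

φ(5^2) = 5^1·(5−1) = 5·4 = 20.
φ(7^3) = 7^3 − 7^2 = 343 − 49 = 294.
φ(587) = 587 − 1 = 586.
φ(5033525) = 20 × 294 × 586 = 3445680.

3445680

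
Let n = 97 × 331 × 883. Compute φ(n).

27941760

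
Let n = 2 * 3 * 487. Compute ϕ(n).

972

φ(2) = 2 − 1 = 1.
φ(3) = 3 − 1 = 2.
φ(487) = 487 − 1 = 486.
Since φ is multiplicative, φ(2922) = 1 · 2 · 486 = 972.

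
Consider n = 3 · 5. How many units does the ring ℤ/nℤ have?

8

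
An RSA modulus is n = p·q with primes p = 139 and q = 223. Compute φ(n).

30636

φ(n) = (p − 1)(q − 1) = (139−1)(223−1) = 138·222 = 30636.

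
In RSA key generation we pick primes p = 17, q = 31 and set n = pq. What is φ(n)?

480

φ(n) = (p − 1)(q − 1) = (17−1)(31−1) = 16·30 = 480.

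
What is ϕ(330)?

80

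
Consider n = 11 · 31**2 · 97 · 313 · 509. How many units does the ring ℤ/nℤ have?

141505228800

φ(11) = 11 − 1 = 10.
φ(31^2) = 31^2 − 31^1 = 961 − 31 = 930.
φ(97) = 97 − 1 = 96.
φ(313) = 313 − 1 = 312.
φ(509) = 509 − 1 = 508.
Since φ is multiplicative, φ(163361580679) = 10 · 930 · 96 · 312 · 508 = 141505228800.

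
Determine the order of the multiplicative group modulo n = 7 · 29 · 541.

90720

φ(109823) = 109823 · (1 − 1/7) · (1 − 1/29) · (1 − 1/541)
       = 109823 · 90720/109823 = 90720.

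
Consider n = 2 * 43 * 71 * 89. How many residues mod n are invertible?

258720

φ(543434) = 543434 · (1 − 1/2) · (1 − 1/43) · (1 − 1/71) · (1 − 1/89)
       = 543434 · 258720/543434 = 258720.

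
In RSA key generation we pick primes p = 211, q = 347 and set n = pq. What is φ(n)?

φ(pq) = (p−1)(q−1) = 210 · 346 = 72660.

72660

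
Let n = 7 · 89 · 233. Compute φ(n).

φ(7) = 7 − 1 = 6.
φ(89) = 89 − 1 = 88.
φ(233) = 233 − 1 = 232.
φ(145159) = 6 × 88 × 232 = 122496.

122496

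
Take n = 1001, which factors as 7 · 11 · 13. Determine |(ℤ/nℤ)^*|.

φ(1001) = 1001 · (1 − 1/7) · (1 − 1/11) · (1 − 1/13)
       = 1001 · 720/1001 = 720.

720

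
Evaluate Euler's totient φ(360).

Prime factorization: 360 = 2^3 · 3^2 · 5.
φ(360) = 360 · (1 − 1/2) · (1 − 1/3) · (1 − 1/5)
       = 360 · 8/30 = 96.

96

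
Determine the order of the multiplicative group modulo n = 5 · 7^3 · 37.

φ(5) = 5 − 1 = 4.
φ(7^3) = 7^3 − 7^2 = 343 − 49 = 294.
φ(37) = 37 − 1 = 36.
Multiply: 4 · 294 · 36 = 42336.

42336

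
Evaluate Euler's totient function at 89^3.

φ(704969) = 704969 · (1 − 1/89)
       = 704969 · 88/89 = 697048.

697048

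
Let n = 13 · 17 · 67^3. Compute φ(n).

φ(13) = 13 − 1 = 12.
φ(17) = 17 − 1 = 16.
φ(67^3) = 67^3 − 67^2 = 300763 − 4489 = 296274.
Since φ is multiplicative, φ(66468623) = 12 · 16 · 296274 = 56884608.

56884608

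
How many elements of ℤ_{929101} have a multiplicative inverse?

806400

929101 = 17 · 31 · 41 · 43.
φ(929101) = 929101 · (1 − 1/17) · (1 − 1/31) · (1 − 1/41) · (1 − 1/43)
       = 929101 · 806400/929101 = 806400.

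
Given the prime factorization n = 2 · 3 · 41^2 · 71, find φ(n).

φ(716106) = 716106 · (1 − 1/2) · (1 − 1/3) · (1 − 1/41) · (1 − 1/71)
       = 716106 · 5600/17466 = 229600.

229600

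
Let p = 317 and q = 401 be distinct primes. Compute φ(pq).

126400

φ(127117) = 127117 · (1 − 1/317) · (1 − 1/401)
       = 127117 · 126400/127117 = 126400.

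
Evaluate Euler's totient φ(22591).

Prime factorization: 22591 = 19 · 29 · 41.
φ(19) = 19 − 1 = 18.
φ(29) = 29 − 1 = 28.
φ(41) = 41 − 1 = 40.
Multiply: 18 · 28 · 40 = 20160.

20160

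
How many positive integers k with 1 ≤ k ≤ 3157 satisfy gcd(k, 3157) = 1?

3157 = 7 × 11 × 41.
φ(3157) = 3157 · (1 − 1/7) · (1 − 1/11) · (1 − 1/41)
       = 3157 · 2400/3157 = 2400.

2400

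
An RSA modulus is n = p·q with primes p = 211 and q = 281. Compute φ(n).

58800

φ(211) = 211 − 1 = 210.
φ(281) = 281 − 1 = 280.
Multiply: 210 · 280 = 58800.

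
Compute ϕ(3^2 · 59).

φ(531) = 531 · (1 − 1/3) · (1 − 1/59)
       = 531 · 116/177 = 348.

348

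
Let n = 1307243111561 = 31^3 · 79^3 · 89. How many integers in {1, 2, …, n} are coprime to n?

1235025997920

φ(1307243111561) = 1307243111561 · (1 − 1/31) · (1 − 1/79) · (1 − 1/89)
       = 1307243111561 · 205920/217961 = 1235025997920.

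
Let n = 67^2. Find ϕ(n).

4422

φ(67^2) = 67^1·(67−1) = 67·66 = 4422.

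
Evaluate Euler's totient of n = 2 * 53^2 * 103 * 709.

199027296

φ(2) = 2 − 1 = 1.
φ(53^2) = 53^1·(53−1) = 53·52 = 2756.
φ(103) = 103 − 1 = 102.
φ(709) = 709 − 1 = 708.
Since φ is multiplicative, φ(410265686) = 1 · 2756 · 102 · 708 = 199027296.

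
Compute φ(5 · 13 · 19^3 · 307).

95442624

φ(136871345) = 136871345 · (1 − 1/5) · (1 − 1/13) · (1 − 1/19) · (1 − 1/307)
       = 136871345 · 264384/379145 = 95442624.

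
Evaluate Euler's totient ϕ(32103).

First factor: 32103 = 3^3 × 29 × 41.
φ(3^3) = 3^3 − 3^2 = 27 − 9 = 18.
φ(29) = 29 − 1 = 28.
φ(41) = 41 − 1 = 40.
φ(32103) = 18 × 28 × 40 = 20160.

20160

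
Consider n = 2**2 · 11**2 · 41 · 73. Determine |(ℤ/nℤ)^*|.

633600

φ(1448612) = 1448612 · (1 − 1/2) · (1 − 1/11) · (1 − 1/41) · (1 − 1/73)
       = 1448612 · 28800/65846 = 633600.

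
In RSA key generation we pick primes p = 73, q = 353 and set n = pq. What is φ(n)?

25344

φ(pq) = (p−1)(q−1) = 72 · 352 = 25344.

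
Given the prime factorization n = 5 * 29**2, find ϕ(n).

3248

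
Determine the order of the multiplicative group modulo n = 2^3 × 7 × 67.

1584

φ(2^3) = 2^2·(2−1) = 4·1 = 4.
φ(7) = 7 − 1 = 6.
φ(67) = 67 − 1 = 66.
Since φ is multiplicative, φ(3752) = 4 · 6 · 66 = 1584.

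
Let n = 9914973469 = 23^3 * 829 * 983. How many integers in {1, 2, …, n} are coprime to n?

9462811248

φ(9914973469) = 9914973469 · (1 − 1/23) · (1 − 1/829) · (1 − 1/983)
       = 9914973469 · 17888112/18742861 = 9462811248.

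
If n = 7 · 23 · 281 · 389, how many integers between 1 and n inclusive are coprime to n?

14340480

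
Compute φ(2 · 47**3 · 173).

17477608

φ(35922758) = 35922758 · (1 − 1/2) · (1 − 1/47) · (1 − 1/173)
       = 35922758 · 7912/16262 = 17477608.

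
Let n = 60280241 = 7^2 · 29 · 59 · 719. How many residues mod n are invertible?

φ(60280241) = 60280241 · (1 − 1/7) · (1 − 1/29) · (1 − 1/59) · (1 − 1/719)
       = 60280241 · 6996192/8611463 = 48973344.

48973344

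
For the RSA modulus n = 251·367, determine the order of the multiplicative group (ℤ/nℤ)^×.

91500

For distinct primes, φ(pq) = (p−1)(q−1) = 250 × 366 = 91500.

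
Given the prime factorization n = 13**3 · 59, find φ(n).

117624

φ(13^3) = 13^2·(13−1) = 169·12 = 2028.
φ(59) = 59 − 1 = 58.
Since φ is multiplicative, φ(129623) = 2028 · 58 = 117624.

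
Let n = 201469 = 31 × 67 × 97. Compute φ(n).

φ(31) = 31 − 1 = 30.
φ(67) = 67 − 1 = 66.
φ(97) = 97 − 1 = 96.
Multiply: 30 · 66 · 96 = 190080.

190080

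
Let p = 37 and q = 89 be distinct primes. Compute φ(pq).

φ(pq) = (p−1)(q−1) = 36 · 88 = 3168.

3168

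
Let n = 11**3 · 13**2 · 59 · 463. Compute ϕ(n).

φ(11^3) = 11^3 − 11^2 = 1331 − 121 = 1210.
φ(13^2) = 13^2 − 13^1 = 169 − 13 = 156.
φ(59) = 59 − 1 = 58.
φ(463) = 463 − 1 = 462.
Multiply: 1210 · 156 · 58 · 462 = 5058012960.

5058012960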